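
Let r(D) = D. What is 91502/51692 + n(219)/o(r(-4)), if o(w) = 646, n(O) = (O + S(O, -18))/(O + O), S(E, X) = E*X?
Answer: 1725615/982148 ≈ 1.7570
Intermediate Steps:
n(O) = -17/2 (n(O) = (O + O*(-18))/(O + O) = (O - 18*O)/((2*O)) = (-17*O)*(1/(2*O)) = -17/2)
91502/51692 + n(219)/o(r(-4)) = 91502/51692 - 17/2/646 = 91502*(1/51692) - 17/2*1/646 = 45751/25846 - 1/76 = 1725615/982148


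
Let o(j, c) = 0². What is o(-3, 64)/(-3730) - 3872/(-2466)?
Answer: 1936/1233 ≈ 1.5702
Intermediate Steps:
o(j, c) = 0
o(-3, 64)/(-3730) - 3872/(-2466) = 0/(-3730) - 3872/(-2466) = 0*(-1/3730) - 3872*(-1/2466) = 0 + 1936/1233 = 1936/1233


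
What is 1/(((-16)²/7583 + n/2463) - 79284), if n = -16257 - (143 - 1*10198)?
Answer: -18676929/1480828038074 ≈ -1.2612e-5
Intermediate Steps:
n = -6202 (n = -16257 - (143 - 10198) = -16257 - 1*(-10055) = -16257 + 10055 = -6202)
1/(((-16)²/7583 + n/2463) - 79284) = 1/(((-16)²/7583 - 6202/2463) - 79284) = 1/((256*(1/7583) - 6202*1/2463) - 79284) = 1/((256/7583 - 6202/2463) - 79284) = 1/(-46399238/18676929 - 79284) = 1/(-1480828038074/18676929) = -18676929/1480828038074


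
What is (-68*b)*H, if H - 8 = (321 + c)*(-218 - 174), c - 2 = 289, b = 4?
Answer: 65251712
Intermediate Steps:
c = 291 (c = 2 + 289 = 291)
H = -239896 (H = 8 + (321 + 291)*(-218 - 174) = 8 + 612*(-392) = 8 - 239904 = -239896)
(-68*b)*H = -68*4*(-239896) = -272*(-239896) = 65251712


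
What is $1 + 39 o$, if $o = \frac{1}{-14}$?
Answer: $- \frac{25}{14} \approx -1.7857$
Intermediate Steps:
$o = - \frac{1}{14} \approx -0.071429$
$1 + 39 o = 1 + 39 \left(- \frac{1}{14}\right) = 1 - \frac{39}{14} = - \frac{25}{14}$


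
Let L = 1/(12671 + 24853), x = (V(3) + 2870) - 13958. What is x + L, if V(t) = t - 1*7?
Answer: -416216207/37524 ≈ -11092.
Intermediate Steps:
V(t) = -7 + t (V(t) = t - 7 = -7 + t)
x = -11092 (x = ((-7 + 3) + 2870) - 13958 = (-4 + 2870) - 13958 = 2866 - 13958 = -11092)
L = 1/37524 ≈ 2.6650e-5
x + L = -11092 + 1/37524 = -416216207/37524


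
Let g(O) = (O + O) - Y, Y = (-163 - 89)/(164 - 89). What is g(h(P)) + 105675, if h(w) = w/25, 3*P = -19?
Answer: 7925839/75 ≈ 1.0568e+5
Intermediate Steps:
P = -19/3 (P = (1/3)*(-19) = -19/3 ≈ -6.3333)
Y = -84/25 (Y = -252/75 = -252*1/75 = -84/25 ≈ -3.3600)
h(w) = w/25 (h(w) = w*(1/25) = w/25)
g(O) = 84/25 + 2*O (g(O) = (O + O) - 1*(-84/25) = 2*O + 84/25 = 84/25 + 2*O)
g(h(P)) + 105675 = (84/25 + 2*((1/25)*(-19/3))) + 105675 = (84/25 + 2*(-19/75)) + 105675 = (84/25 - 38/75) + 105675 = 214/75 + 105675 = 7925839/75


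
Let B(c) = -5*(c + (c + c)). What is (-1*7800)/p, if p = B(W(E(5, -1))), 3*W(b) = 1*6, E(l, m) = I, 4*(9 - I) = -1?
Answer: 260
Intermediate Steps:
I = 37/4 (I = 9 - 1/4*(-1) = 9 + 1/4 = 37/4 ≈ 9.2500)
E(l, m) = 37/4
W(b) = 2 (W(b) = (1*6)/3 = (1/3)*6 = 2)
B(c) = -15*c (B(c) = -5*(c + 2*c) = -15*c)
p = -30 (p = -15*2 = -30)
(-1*7800)/p = -1*7800/(-30) = -7800*(-1/30) = 260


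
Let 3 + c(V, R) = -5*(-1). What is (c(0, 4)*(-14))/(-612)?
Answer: 7/153 ≈ 0.045752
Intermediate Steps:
c(V, R) = 2 (c(V, R) = -3 - 5*(-1) = -3 + 5 = 2)
(c(0, 4)*(-14))/(-612) = (2*(-14))/(-612) = -28*(-1/612) = 7/153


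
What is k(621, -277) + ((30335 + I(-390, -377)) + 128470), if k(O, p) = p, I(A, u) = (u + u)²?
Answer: 727044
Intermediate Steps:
I(A, u) = 4*u² (I(A, u) = (2*u)² = 4*u²)
k(621, -277) + ((30335 + I(-390, -377)) + 128470) = -277 + ((30335 + 4*(-377)²) + 128470) = -277 + ((30335 + 4*142129) + 128470) = -277 + ((30335 + 568516) + 128470) = -277 + (598851 + 128470) = -277 + 727321 = 727044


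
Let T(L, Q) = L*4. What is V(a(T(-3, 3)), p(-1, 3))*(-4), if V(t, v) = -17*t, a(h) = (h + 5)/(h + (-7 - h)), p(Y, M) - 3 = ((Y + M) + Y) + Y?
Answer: 68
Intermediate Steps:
p(Y, M) = 3 + M + 3*Y (p(Y, M) = 3 + (((Y + M) + Y) + Y) = 3 + (((M + Y) + Y) + Y) = 3 + ((M + 2*Y) + Y) = 3 + (M + 3*Y) = 3 + M + 3*Y)
T(L, Q) = 4*L
a(h) = -5/7 - h/7 (a(h) = (5 + h)/(-7) = (5 + h)*(-⅐) = -5/7 - h/7)
V(a(T(-3, 3)), p(-1, 3))*(-4) = -17*(-5/7 - 4*(-3)/7)*(-4) = -17*(-5/7 - ⅐*(-12))*(-4) = -17*(-5/7 + 12/7)*(-4) = -17*1*(-4) = -17*(-4) = 68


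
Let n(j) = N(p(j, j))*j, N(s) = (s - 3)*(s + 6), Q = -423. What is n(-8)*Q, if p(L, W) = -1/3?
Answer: -63920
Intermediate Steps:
p(L, W) = -1/3 (p(L, W) = -1*1/3 = -1/3)
N(s) = (-3 + s)*(6 + s)
n(j) = -170*j/9 (n(j) = (-18 + (-1/3)**2 + 3*(-1/3))*j = (-18 + 1/9 - 1)*j = -170*j/9)
n(-8)*Q = -170/9*(-8)*(-423) = (1360/9)*(-423) = -63920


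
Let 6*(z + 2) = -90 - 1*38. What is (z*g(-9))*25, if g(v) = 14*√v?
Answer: -24500*I ≈ -24500.0*I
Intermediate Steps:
z = -70/3 (z = -2 + (-90 - 1*38)/6 = -2 + (-90 - 38)/6 = -2 + (⅙)*(-128) = -2 - 64/3 = -70/3 ≈ -23.333)
(z*g(-9))*25 = -980*√(-9)/3*25 = -980*3*I/3*25 = -980*I*25 = -24500*I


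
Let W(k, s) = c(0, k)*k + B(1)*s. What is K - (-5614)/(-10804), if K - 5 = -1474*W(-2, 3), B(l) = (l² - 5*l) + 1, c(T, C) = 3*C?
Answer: -23863441/5402 ≈ -4417.5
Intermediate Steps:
B(l) = 1 + l² - 5*l
W(k, s) = -3*s + 3*k² (W(k, s) = (3*k)*k + (1 + 1² - 5*1)*s = 3*k² + (1 + 1 - 5)*s = 3*k² - 3*s = -3*s + 3*k²)
K = -4417 (K = 5 - 1474*(-3*3 + 3*(-2)²) = 5 - 1474*(-9 + 3*4) = 5 - 1474*(-9 + 12) = 5 - 1474*3 = 5 - 4422 = -4417)
K - (-5614)/(-10804) = -4417 - (-5614)/(-10804) = -4417 - (-5614)*(-1)/10804 = -4417 - 1*2807/5402 = -4417 - 2807/5402 = -23863441/5402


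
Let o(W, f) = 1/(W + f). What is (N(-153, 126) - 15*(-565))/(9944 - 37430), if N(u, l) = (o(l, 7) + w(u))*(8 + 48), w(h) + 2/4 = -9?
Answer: -150925/522234 ≈ -0.28900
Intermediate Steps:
w(h) = -19/2 (w(h) = -½ - 9 = -19/2)
N(u, l) = -532 + 56/(7 + l) (N(u, l) = (1/(l + 7) - 19/2)*(8 + 48) = (1/(7 + l) - 19/2)*56 = (-19/2 + 1/(7 + l))*56 = -532 + 56/(7 + l))
(N(-153, 126) - 15*(-565))/(9944 - 37430) = (28*(-131 - 19*126)/(7 + 126) - 15*(-565))/(9944 - 37430) = (28*(-131 - 2394)/133 + 8475)/(-27486) = (28*(1/133)*(-2525) + 8475)*(-1/27486) = (-10100/19 + 8475)*(-1/27486) = (150925/19)*(-1/27486) = -150925/522234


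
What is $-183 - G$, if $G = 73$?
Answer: $-256$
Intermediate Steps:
$-183 - G = -183 - 73 = -256$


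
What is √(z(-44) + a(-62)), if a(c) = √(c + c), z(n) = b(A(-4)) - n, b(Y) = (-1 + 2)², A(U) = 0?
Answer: √(45 + 2*I*√31) ≈ 6.7586 + 0.8238*I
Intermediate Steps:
b(Y) = 1 (b(Y) = 1² = 1)
z(n) = 1 - n
a(c) = √2*√c (a(c) = √(2*c) = √2*√c)
√(z(-44) + a(-62)) = √((1 - 1*(-44)) + √2*√(-62)) = √((1 + 44) + √2*(I*√62)) = √(45 + 2*I*√31)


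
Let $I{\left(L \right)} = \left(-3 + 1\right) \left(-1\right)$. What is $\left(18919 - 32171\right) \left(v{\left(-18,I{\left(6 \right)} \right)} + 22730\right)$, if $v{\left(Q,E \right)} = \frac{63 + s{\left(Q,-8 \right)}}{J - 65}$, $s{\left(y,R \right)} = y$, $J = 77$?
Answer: $-301267655$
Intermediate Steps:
$I{\left(L \right)} = 2$ ($I{\left(L \right)} = \left(-2\right) \left(-1\right) = 2$)
$v{\left(Q,E \right)} = \frac{21}{4} + \frac{Q}{12}$ ($v{\left(Q,E \right)} = \frac{63 + Q}{77 - 65} = \frac{63 + Q}{12} = \left(63 + Q\right) \frac{1}{12} = \frac{21}{4} + \frac{Q}{12}$)
$\left(18919 - 32171\right) \left(v{\left(-18,I{\left(6 \right)} \right)} + 22730\right) = \left(18919 - 32171\right) \left(\left(\frac{21}{4} + \frac{1}{12} \left(-18\right)\right) + 22730\right) = - 13252 \left(\left(\frac{21}{4} - \frac{3}{2}\right) + 22730\right) = - 13252 \left(\frac{15}{4} + 22730\right) = \left(-13252\right) \frac{90935}{4} = -301267655$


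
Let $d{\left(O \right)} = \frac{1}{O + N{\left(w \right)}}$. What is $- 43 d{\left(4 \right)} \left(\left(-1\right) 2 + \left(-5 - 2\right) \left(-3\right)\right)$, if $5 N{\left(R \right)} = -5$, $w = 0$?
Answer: $- \frac{817}{3} \approx -272.33$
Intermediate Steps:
$N{\left(R \right)} = -1$ ($N{\left(R \right)} = \frac{1}{5} \left(-5\right) = -1$)
$d{\left(O \right)} = \frac{1}{-1 + O}$ ($d{\left(O \right)} = \frac{1}{O - 1} = \frac{1}{-1 + O}$)
$- 43 d{\left(4 \right)} \left(\left(-1\right) 2 + \left(-5 - 2\right) \left(-3\right)\right) = - \frac{43}{-1 + 4} \left(\left(-1\right) 2 + \left(-5 - 2\right) \left(-3\right)\right) = - \frac{43}{3} \left(-2 - -21\right) = \left(-43\right) \frac{1}{3} \left(-2 + 21\right) = \left(- \frac{43}{3}\right) 19 = - \frac{817}{3}$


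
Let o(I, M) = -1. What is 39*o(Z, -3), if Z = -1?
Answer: -39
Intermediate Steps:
39*o(Z, -3) = 39*(-1) = -39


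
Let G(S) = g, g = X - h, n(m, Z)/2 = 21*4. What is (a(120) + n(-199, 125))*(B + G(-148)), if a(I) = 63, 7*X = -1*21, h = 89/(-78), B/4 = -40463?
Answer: -972094277/26 ≈ -3.7388e+7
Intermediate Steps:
B = -161852 (B = 4*(-40463) = -161852)
h = -89/78 (h = 89*(-1/78) = -89/78 ≈ -1.1410)
X = -3 (X = (-1*21)/7 = (1/7)*(-21) = -3)
n(m, Z) = 168 (n(m, Z) = 2*(21*4) = 2*84 = 168)
g = -145/78 (g = -3 - 1*(-89/78) = -3 + 89/78 = -145/78 ≈ -1.8590)
G(S) = -145/78
(a(120) + n(-199, 125))*(B + G(-148)) = (63 + 168)*(-161852 - 145/78) = 231*(-12624601/78) = -972094277/26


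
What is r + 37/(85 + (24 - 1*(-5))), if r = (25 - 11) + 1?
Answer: 1747/114 ≈ 15.325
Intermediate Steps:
r = 15 (r = 14 + 1 = 15)
r + 37/(85 + (24 - 1*(-5))) = 15 + 37/(85 + (24 - 1*(-5))) = 15 + 37/(85 + (24 + 5)) = 15 + 37/(85 + 29) = 15 + 37/114 = 1747/114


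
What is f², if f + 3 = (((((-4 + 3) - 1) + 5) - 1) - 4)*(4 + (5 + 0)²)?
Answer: 3721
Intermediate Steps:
f = -61 (f = -3 + (((((-4 + 3) - 1) + 5) - 1) - 4)*(4 + (5 + 0)²) = -3 + ((((-1 - 1) + 5) - 1) - 4)*(4 + 5²) = -3 + (((-2 + 5) - 1) - 4)*(4 + 25) = -3 + ((3 - 1) - 4)*29 = -3 + (2 - 4)*29 = -3 - 2*29 = -3 - 58 = -61)
f² = (-61)² = 3721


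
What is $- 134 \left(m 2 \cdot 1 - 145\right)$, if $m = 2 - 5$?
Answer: $20234$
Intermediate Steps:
$m = -3$ ($m = 2 - 5 = -3$)
$- 134 \left(m 2 \cdot 1 - 145\right) = - 134 \left(\left(-3\right) 2 \cdot 1 - 145\right) = - 134 \left(\left(-6\right) 1 - 145\right) = - 134 \left(-6 - 145\right) = \left(-134\right) \left(-151\right) = 20234$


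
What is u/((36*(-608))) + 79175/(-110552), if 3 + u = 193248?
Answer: -962358485/100823424 ≈ -9.5450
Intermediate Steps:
u = 193245 (u = -3 + 193248 = 193245)
u/((36*(-608))) + 79175/(-110552) = 193245/((36*(-608))) + 79175/(-110552) = 193245/(-21888) + 79175*(-1/110552) = 193245*(-1/21888) - 79175/110552 = -64415/7296 - 79175/110552 = -962358485/100823424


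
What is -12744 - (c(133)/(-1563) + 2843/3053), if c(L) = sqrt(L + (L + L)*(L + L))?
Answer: -38910275/3053 + sqrt(70889)/1563 ≈ -12745.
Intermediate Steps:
c(L) = sqrt(L + 4*L**2) (c(L) = sqrt(L + (2*L)*(2*L)) = sqrt(L + 4*L**2))
-12744 - (c(133)/(-1563) + 2843/3053) = -12744 - (sqrt(133*(1 + 4*133))/(-1563) + 2843/3053) = -12744 - (sqrt(133*(1 + 532))*(-1/1563) + 2843*(1/3053)) = -12744 - (sqrt(133*533)*(-1/1563) + 2843/3053) = -12744 - (sqrt(70889)*(-1/1563) + 2843/3053) = -12744 - (-sqrt(70889)/1563 + 2843/3053) = -12744 - (2843/3053 - sqrt(70889)/1563) = -12744 + (-2843/3053 + sqrt(70889)/1563) = -38910275/3053 + sqrt(70889)/1563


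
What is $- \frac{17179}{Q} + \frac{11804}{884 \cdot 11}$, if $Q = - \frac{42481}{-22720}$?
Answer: $- \frac{72977743373}{7943947} \approx -9186.6$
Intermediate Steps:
$Q = \frac{42481}{22720}$ ($Q = \left(-42481\right) \left(- \frac{1}{22720}\right) = \frac{42481}{22720} \approx 1.8698$)
$- \frac{17179}{Q} + \frac{11804}{884 \cdot 11} = - \frac{17179}{\frac{42481}{22720}} + \frac{11804}{884 \cdot 11} = \left(-17179\right) \frac{22720}{42481} + \frac{11804}{9724} = - \frac{390306880}{42481} + 11804 \cdot \frac{1}{9724} = - \frac{390306880}{42481} + \frac{227}{187} = - \frac{72977743373}{7943947}$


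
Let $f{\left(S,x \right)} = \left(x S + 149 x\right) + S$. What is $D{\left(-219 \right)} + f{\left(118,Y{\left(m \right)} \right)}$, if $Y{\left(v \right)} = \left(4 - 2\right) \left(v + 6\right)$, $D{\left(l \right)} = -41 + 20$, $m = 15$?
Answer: $11311$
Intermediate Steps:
$D{\left(l \right)} = -21$
$Y{\left(v \right)} = 12 + 2 v$ ($Y{\left(v \right)} = 2 \left(6 + v\right) = 12 + 2 v$)
$f{\left(S,x \right)} = S + 149 x + S x$ ($f{\left(S,x \right)} = \left(S x + 149 x\right) + S = \left(149 x + S x\right) + S = S + 149 x + S x$)
$D{\left(-219 \right)} + f{\left(118,Y{\left(m \right)} \right)} = -21 + \left(118 + 149 \left(12 + 2 \cdot 15\right) + 118 \left(12 + 2 \cdot 15\right)\right) = -21 + \left(118 + 149 \left(12 + 30\right) + 118 \left(12 + 30\right)\right) = -21 + \left(118 + 149 \cdot 42 + 118 \cdot 42\right) = -21 + \left(118 + 6258 + 4956\right) = -21 + 11332 = 11311$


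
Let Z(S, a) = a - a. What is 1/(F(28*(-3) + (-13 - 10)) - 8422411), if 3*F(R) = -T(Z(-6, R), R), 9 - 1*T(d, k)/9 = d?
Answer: -1/8422438 ≈ -1.1873e-7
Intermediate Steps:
Z(S, a) = 0
T(d, k) = 81 - 9*d
F(R) = -27 (F(R) = (-(81 - 9*0))/3 = (-(81 + 0))/3 = (-1*81)/3 = (⅓)*(-81) = -27)
1/(F(28*(-3) + (-13 - 10)) - 8422411) = 1/(-27 - 8422411) = 1/(-8422438) = -1/8422438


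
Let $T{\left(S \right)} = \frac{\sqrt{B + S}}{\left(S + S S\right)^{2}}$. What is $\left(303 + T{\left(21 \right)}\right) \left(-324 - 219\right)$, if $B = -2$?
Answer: $-164529 - \frac{181 \sqrt{19}}{71148} \approx -1.6453 \cdot 10^{5}$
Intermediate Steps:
$T{\left(S \right)} = \frac{\sqrt{-2 + S}}{\left(S + S^{2}\right)^{2}}$ ($T{\left(S \right)} = \frac{\sqrt{-2 + S}}{\left(S + S S\right)^{2}} = \frac{\sqrt{-2 + S}}{\left(S + S^{2}\right)^{2}}$)
$\left(303 + T{\left(21 \right)}\right) \left(-324 - 219\right) = \left(303 + \frac{\sqrt{-2 + 21}}{441 \left(1 + 21\right)^{2}}\right) \left(-324 - 219\right) = \left(303 + \frac{\sqrt{19}}{441 \cdot 484}\right) \left(-543\right) = \left(303 + \frac{1}{441} \cdot \frac{1}{484} \sqrt{19}\right) \left(-543\right) = \left(303 + \frac{\sqrt{19}}{213444}\right) \left(-543\right) = -164529 - \frac{181 \sqrt{19}}{71148}$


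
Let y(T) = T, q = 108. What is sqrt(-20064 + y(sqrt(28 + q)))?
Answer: sqrt(-20064 + 2*sqrt(34)) ≈ 141.61*I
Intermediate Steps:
sqrt(-20064 + y(sqrt(28 + q))) = sqrt(-20064 + sqrt(28 + 108)) = sqrt(-20064 + sqrt(136)) = sqrt(-20064 + 2*sqrt(34))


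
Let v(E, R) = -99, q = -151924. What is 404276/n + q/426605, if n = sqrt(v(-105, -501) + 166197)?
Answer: -151924/426605 + 202138*sqrt(166098)/83049 ≈ 991.61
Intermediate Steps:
n = sqrt(166098) (n = sqrt(-99 + 166197) = sqrt(166098) ≈ 407.55)
404276/n + q/426605 = 404276/(sqrt(166098)) - 151924/426605 = 404276*(sqrt(166098)/166098) - 151924*1/426605 = 202138*sqrt(166098)/83049 - 151924/426605 = -151924/426605 + 202138*sqrt(166098)/83049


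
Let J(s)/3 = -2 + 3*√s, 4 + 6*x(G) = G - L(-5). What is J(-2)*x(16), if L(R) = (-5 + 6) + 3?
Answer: -8 + 12*I*√2 ≈ -8.0 + 16.971*I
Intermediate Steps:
L(R) = 4 (L(R) = 1 + 3 = 4)
x(G) = -4/3 + G/6 (x(G) = -⅔ + (G - 1*4)/6 = -⅔ + (G - 4)/6 = -⅔ + (-4 + G)/6 = -⅔ + (-⅔ + G/6) = -4/3 + G/6)
J(s) = -6 + 9*√s (J(s) = 3*(-2 + 3*√s) = -6 + 9*√s)
J(-2)*x(16) = (-6 + 9*√(-2))*(-4/3 + (⅙)*16) = (-6 + 9*(I*√2))*(-4/3 + 8/3) = (-6 + 9*I*√2)*(4/3) = -8 + 12*I*√2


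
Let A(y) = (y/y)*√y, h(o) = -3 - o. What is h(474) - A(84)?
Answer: -477 - 2*√21 ≈ -486.17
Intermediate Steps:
A(y) = √y (A(y) = 1*√y = √y)
h(474) - A(84) = (-3 - 1*474) - √84 = (-3 - 474) - 2*√21 = -477 - 2*√21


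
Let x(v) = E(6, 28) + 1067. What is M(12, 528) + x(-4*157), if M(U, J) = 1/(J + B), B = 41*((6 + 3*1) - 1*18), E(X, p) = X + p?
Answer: 175060/159 ≈ 1101.0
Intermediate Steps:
B = -369 (B = 41*((6 + 3) - 18) = 41*(9 - 18) = 41*(-9) = -369)
M(U, J) = 1/(-369 + J) (M(U, J) = 1/(J - 369) = 1/(-369 + J))
x(v) = 1101 (x(v) = (6 + 28) + 1067 = 34 + 1067 = 1101)
M(12, 528) + x(-4*157) = 1/(-369 + 528) + 1101 = 1/159 + 1101 = 175060/159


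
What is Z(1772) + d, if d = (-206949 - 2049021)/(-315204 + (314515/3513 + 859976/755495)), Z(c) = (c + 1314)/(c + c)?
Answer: 915403355133659797/113997909830308388 ≈ 8.0300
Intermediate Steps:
Z(c) = (1314 + c)/(2*c) (Z(c) = (1314 + c)/((2*c)) = (1314 + c)*(1/(2*c)) = (1314 + c)/(2*c))
d = 460574311980150/64332906224779 (d = -2255970/(-315204 + (314515*(1/3513) + 859976*(1/755495))) = -2255970/(-315204 + (314515/3513 + 66152/58115)) = -2255970/(-315204 + 18510431201/204157995) = -2255970/(-64332906224779/204157995) = -2255970*(-204157995/64332906224779) = 460574311980150/64332906224779 ≈ 7.1592)
Z(1772) + d = (1/2)*(1314 + 1772)/1772 + 460574311980150/64332906224779 = (1/2)*(1/1772)*3086 + 460574311980150/64332906224779 = 1543/1772 + 460574311980150/64332906224779 = 915403355133659797/113997909830308388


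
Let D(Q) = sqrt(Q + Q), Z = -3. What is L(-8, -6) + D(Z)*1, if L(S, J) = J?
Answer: -6 + I*sqrt(6) ≈ -6.0 + 2.4495*I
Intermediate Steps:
D(Q) = sqrt(2)*sqrt(Q) (D(Q) = sqrt(2*Q) = sqrt(2)*sqrt(Q))
L(-8, -6) + D(Z)*1 = -6 + (sqrt(2)*sqrt(-3))*1 = -6 + (sqrt(2)*(I*sqrt(3)))*1 = -6 + (I*sqrt(6))*1 = -6 + I*sqrt(6)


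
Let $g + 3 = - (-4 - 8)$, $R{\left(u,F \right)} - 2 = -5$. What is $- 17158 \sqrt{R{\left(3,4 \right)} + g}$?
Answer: $- 17158 \sqrt{6} \approx -42028.0$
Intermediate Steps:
$R{\left(u,F \right)} = -3$ ($R{\left(u,F \right)} = 2 - 5 = -3$)
$g = 9$ ($g = -3 - \left(-4 - 8\right) = -3 - -12 = -3 + 12 = 9$)
$- 17158 \sqrt{R{\left(3,4 \right)} + g} = - 17158 \sqrt{-3 + 9} = - 17158 \sqrt{6}$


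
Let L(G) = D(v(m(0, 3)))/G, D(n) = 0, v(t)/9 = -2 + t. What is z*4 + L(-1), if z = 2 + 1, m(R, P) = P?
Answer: 12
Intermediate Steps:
v(t) = -18 + 9*t (v(t) = 9*(-2 + t) = -18 + 9*t)
z = 3
L(G) = 0 (L(G) = 0/G = 0)
z*4 + L(-1) = 3*4 + 0 = 12 + 0 = 12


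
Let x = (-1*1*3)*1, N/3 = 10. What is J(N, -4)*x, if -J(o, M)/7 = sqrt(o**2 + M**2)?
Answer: 42*sqrt(229) ≈ 635.58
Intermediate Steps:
N = 30 (N = 3*10 = 30)
J(o, M) = -7*sqrt(M**2 + o**2) (J(o, M) = -7*sqrt(o**2 + M**2) = -7*sqrt(M**2 + o**2))
x = -3 (x = -1*3*1 = -3*1 = -3)
J(N, -4)*x = -7*sqrt((-4)**2 + 30**2)*(-3) = -7*sqrt(16 + 900)*(-3) = -14*sqrt(229)*(-3) = 42*sqrt(229)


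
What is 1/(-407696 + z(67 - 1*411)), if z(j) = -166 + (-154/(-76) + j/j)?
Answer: -38/15498641 ≈ -2.4518e-6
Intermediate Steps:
z(j) = -6193/38 (z(j) = -166 + (-154*(-1/76) + 1) = -166 + (77/38 + 1) = -166 + 115/38 = -6193/38)
1/(-407696 + z(67 - 1*411)) = 1/(-407696 - 6193/38) = 1/(-15498641/38) = -38/15498641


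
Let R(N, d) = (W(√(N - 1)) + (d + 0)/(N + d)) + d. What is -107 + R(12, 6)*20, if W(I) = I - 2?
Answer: -61/3 + 20*√11 ≈ 45.999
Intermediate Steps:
W(I) = -2 + I
R(N, d) = -2 + d + √(-1 + N) + d/(N + d) (R(N, d) = ((-2 + √(N - 1)) + (d + 0)/(N + d)) + d = ((-2 + √(-1 + N)) + d/(N + d)) + d = (-2 + √(-1 + N) + d/(N + d)) + d = -2 + d + √(-1 + N) + d/(N + d))
-107 + R(12, 6)*20 = -107 + ((6 + 6² + 12*6 + 12*(-2 + √(-1 + 12)) + 6*(-2 + √(-1 + 12)))/(12 + 6))*20 = -107 + ((6 + 36 + 72 + 12*(-2 + √11) + 6*(-2 + √11))/18)*20 = -107 + ((6 + 36 + 72 + (-24 + 12*√11) + (-12 + 6*√11))/18)*20 = -107 + ((78 + 18*√11)/18)*20 = -107 + (13/3 + √11)*20 = -107 + (260/3 + 20*√11) = -61/3 + 20*√11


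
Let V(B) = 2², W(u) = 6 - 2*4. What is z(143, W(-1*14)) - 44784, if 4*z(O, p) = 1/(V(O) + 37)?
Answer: -7344575/164 ≈ -44784.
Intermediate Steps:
W(u) = -2 (W(u) = 6 - 8 = -2)
V(B) = 4
z(O, p) = 1/164 (z(O, p) = 1/(4*(4 + 37)) = (¼)/41 = (¼)*(1/41) = 1/164)
z(143, W(-1*14)) - 44784 = 1/164 - 44784 = -7344575/164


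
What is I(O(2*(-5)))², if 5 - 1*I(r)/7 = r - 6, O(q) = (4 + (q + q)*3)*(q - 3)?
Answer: 25190361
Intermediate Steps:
O(q) = (-3 + q)*(4 + 6*q) (O(q) = (4 + (2*q)*3)*(-3 + q) = (4 + 6*q)*(-3 + q) = (-3 + q)*(4 + 6*q))
I(r) = 77 - 7*r (I(r) = 35 - 7*(r - 6) = 35 - 7*(-6 + r) = 35 + (42 - 7*r) = 77 - 7*r)
I(O(2*(-5)))² = (77 - 7*(-12 - 28*(-5) + 6*(2*(-5))²))² = (77 - 7*(-12 - 14*(-10) + 6*(-10)²))² = (77 - 7*(-12 + 140 + 6*100))² = (77 - 7*(-12 + 140 + 600))² = (77 - 7*728)² = (77 - 5096)² = (-5019)² = 25190361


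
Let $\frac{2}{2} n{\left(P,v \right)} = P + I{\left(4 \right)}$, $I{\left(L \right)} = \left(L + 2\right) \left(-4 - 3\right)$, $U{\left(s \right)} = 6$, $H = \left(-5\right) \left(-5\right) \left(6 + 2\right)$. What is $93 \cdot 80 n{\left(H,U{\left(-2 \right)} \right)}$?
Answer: $1175520$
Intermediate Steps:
$H = 200$ ($H = 25 \cdot 8 = 200$)
$I{\left(L \right)} = -14 - 7 L$ ($I{\left(L \right)} = \left(2 + L\right) \left(-7\right) = -14 - 7 L$)
$n{\left(P,v \right)} = -42 + P$ ($n{\left(P,v \right)} = P - 42 = -42 + P$)
$93 \cdot 80 n{\left(H,U{\left(-2 \right)} \right)} = 93 \cdot 80 \left(-42 + 200\right) = 7440 \cdot 158 = 1175520$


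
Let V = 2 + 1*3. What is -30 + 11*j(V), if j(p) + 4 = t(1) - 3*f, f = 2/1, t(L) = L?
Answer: -129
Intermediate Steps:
f = 2 (f = 2*1 = 2)
V = 5 (V = 2 + 3 = 5)
j(p) = -9 (j(p) = -4 + (1 - 3*2) = -4 + (1 - 6) = -4 - 5 = -9)
-30 + 11*j(V) = -30 + 11*(-9) = -30 - 99 = -129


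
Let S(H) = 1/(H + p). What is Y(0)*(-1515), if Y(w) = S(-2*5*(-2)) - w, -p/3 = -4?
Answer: -1515/32 ≈ -47.344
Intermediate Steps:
p = 12 (p = -3*(-4) = 12)
S(H) = 1/(12 + H) (S(H) = 1/(H + 12) = 1/(12 + H))
Y(w) = 1/32 - w (Y(w) = 1/(12 - 2*5*(-2)) - w = 1/(12 - 10*(-2)) - w = 1/(12 + 20) - w = 1/32 - w)
Y(0)*(-1515) = (1/32 - 1*0)*(-1515) = (1/32 + 0)*(-1515) = (1/32)*(-1515) = -1515/32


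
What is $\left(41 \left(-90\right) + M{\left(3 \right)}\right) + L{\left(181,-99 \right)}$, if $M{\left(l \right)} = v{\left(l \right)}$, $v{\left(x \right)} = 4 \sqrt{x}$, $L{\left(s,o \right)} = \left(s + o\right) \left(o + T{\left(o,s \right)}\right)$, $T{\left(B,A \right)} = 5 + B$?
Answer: $-19516 + 4 \sqrt{3} \approx -19509.0$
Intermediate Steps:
$L{\left(s,o \right)} = \left(5 + 2 o\right) \left(o + s\right)$ ($L{\left(s,o \right)} = \left(s + o\right) \left(o + \left(5 + o\right)\right) = \left(o + s\right) \left(5 + 2 o\right) = \left(5 + 2 o\right) \left(o + s\right)$)
$M{\left(l \right)} = 4 \sqrt{l}$
$\left(41 \left(-90\right) + M{\left(3 \right)}\right) + L{\left(181,-99 \right)} = \left(41 \left(-90\right) + 4 \sqrt{3}\right) + \left(\left(-99\right)^{2} - 17919 - 99 \left(5 - 99\right) + 181 \left(5 - 99\right)\right) = \left(-3690 + 4 \sqrt{3}\right) + \left(9801 - 17919 - -9306 + 181 \left(-94\right)\right) = \left(-3690 + 4 \sqrt{3}\right) + \left(9801 - 17919 + 9306 - 17014\right) = \left(-3690 + 4 \sqrt{3}\right) - 15826 = -19516 + 4 \sqrt{3}$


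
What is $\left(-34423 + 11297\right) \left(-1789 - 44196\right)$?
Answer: $1063449110$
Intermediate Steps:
$\left(-34423 + 11297\right) \left(-1789 - 44196\right) = \left(-23126\right) \left(-45985\right) = 1063449110$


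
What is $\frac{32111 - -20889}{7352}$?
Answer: $\frac{6625}{919} \approx 7.2089$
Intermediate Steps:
$\frac{32111 - -20889}{7352} = \left(32111 + 20889\right) \frac{1}{7352} = 53000 \cdot \frac{1}{7352} = \frac{6625}{919}$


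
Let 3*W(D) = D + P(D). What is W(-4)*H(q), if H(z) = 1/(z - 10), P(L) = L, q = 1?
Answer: 8/27 ≈ 0.29630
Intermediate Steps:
W(D) = 2*D/3 (W(D) = (D + D)/3 = (2*D)/3 = 2*D/3)
H(z) = 1/(-10 + z)
W(-4)*H(q) = ((⅔)*(-4))/(-10 + 1) = -8/3/(-9) = -8/3*(-⅑) = 8/27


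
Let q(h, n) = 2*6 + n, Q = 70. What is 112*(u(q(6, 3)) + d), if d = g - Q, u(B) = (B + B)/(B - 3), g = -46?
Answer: -12712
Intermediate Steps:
q(h, n) = 12 + n
u(B) = 2*B/(-3 + B) (u(B) = (2*B)/(-3 + B) = 2*B/(-3 + B))
d = -116 (d = -46 - 1*70 = -46 - 70 = -116)
112*(u(q(6, 3)) + d) = 112*(2*(12 + 3)/(-3 + (12 + 3)) - 116) = 112*(2*15/(-3 + 15) - 116) = 112*(2*15/12 - 116) = 112*(2*15*(1/12) - 116) = 112*(5/2 - 116) = 112*(-227/2) = -12712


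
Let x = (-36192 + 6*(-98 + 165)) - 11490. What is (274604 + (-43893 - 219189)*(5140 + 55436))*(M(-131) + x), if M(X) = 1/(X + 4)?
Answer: 95689768687844308/127 ≈ 7.5346e+14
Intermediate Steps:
x = -47280 (x = (-36192 + 6*67) - 11490 = (-36192 + 402) - 11490 = -35790 - 11490 = -47280)
M(X) = 1/(4 + X)
(274604 + (-43893 - 219189)*(5140 + 55436))*(M(-131) + x) = (274604 + (-43893 - 219189)*(5140 + 55436))*(1/(4 - 131) - 47280) = (274604 - 263082*60576)*(1/(-127) - 47280) = (274604 - 15936455232)*(-1/127 - 47280) = -15936180628*(-6004561/127) = 95689768687844308/127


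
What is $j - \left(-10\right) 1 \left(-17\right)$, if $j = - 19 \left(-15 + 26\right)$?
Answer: $-379$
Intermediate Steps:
$j = -209$ ($j = \left(-19\right) 11 = -209$)
$j - \left(-10\right) 1 \left(-17\right) = -209 - \left(-10\right) 1 \left(-17\right) = -209 - \left(-10\right) \left(-17\right) = -209 - 170 = -379$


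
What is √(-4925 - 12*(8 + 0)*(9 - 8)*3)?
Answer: I*√5213 ≈ 72.201*I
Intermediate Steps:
√(-4925 - 12*(8 + 0)*(9 - 8)*3) = √(-4925 - 96*3) = √(-4925 - 288) = √(-5213) = I*√5213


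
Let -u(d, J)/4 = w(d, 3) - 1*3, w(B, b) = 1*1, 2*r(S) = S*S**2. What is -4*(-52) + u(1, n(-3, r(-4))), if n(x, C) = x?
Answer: 216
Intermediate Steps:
r(S) = S**3/2 (r(S) = (S*S**2)/2 = S**3/2)
w(B, b) = 1
u(d, J) = 8 (u(d, J) = -4*(1 - 1*3) = -4*(1 - 3) = -4*(-2) = 8)
-4*(-52) + u(1, n(-3, r(-4))) = -4*(-52) + 8 = 208 + 8 = 216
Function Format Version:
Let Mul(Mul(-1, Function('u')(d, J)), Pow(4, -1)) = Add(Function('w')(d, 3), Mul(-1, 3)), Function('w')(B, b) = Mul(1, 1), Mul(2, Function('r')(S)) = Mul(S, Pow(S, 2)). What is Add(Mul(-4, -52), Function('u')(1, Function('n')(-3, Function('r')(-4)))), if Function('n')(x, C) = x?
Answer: 216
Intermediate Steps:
Function('r')(S) = Mul(Rational(1, 2), Pow(S, 3)) (Function('r')(S) = Mul(Rational(1, 2), Mul(S, Pow(S, 2))) = Mul(Rational(1, 2), Pow(S, 3)))
Function('w')(B, b) = 1
Function('u')(d, J) = 8 (Function('u')(d, J) = Mul(-4, Add(1, Mul(-1, 3))) = Mul(-4, Add(1, -3)) = Mul(-4, -2) = 8)
Add(Mul(-4, -52), Function('u')(1, Function('n')(-3, Function('r')(-4)))) = Add(Mul(-4, -52), 8) = Add(208, 8) = 216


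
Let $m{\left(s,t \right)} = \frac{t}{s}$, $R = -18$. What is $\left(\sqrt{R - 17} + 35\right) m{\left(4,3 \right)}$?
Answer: $\frac{105}{4} + \frac{3 i \sqrt{35}}{4} \approx 26.25 + 4.4371 i$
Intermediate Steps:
$\left(\sqrt{R - 17} + 35\right) m{\left(4,3 \right)} = \left(\sqrt{-18 - 17} + 35\right) \frac{3}{4} = \left(\sqrt{-35} + 35\right) 3 \cdot \frac{1}{4} = \left(i \sqrt{35} + 35\right) \frac{3}{4} = \left(35 + i \sqrt{35}\right) \frac{3}{4} = \frac{105}{4} + \frac{3 i \sqrt{35}}{4}$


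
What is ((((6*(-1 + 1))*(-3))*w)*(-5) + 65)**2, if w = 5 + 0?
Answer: 4225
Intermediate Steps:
w = 5
((((6*(-1 + 1))*(-3))*w)*(-5) + 65)**2 = ((((6*(-1 + 1))*(-3))*5)*(-5) + 65)**2 = ((((6*0)*(-3))*5)*(-5) + 65)**2 = (((0*(-3))*5)*(-5) + 65)**2 = ((0*5)*(-5) + 65)**2 = (0*(-5) + 65)**2 = (0 + 65)**2 = 65**2 = 4225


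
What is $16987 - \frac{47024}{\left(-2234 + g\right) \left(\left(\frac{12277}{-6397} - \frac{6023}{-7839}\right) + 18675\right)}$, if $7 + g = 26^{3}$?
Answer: $\frac{243933431061789718693}{14360006676862255} \approx 16987.0$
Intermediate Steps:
$g = 17569$ ($g = -7 + 26^{3} = -7 + 17576 = 17569$)
$16987 - \frac{47024}{\left(-2234 + g\right) \left(\left(\frac{12277}{-6397} - \frac{6023}{-7839}\right) + 18675\right)} = 16987 - \frac{47024}{\left(-2234 + 17569\right) \left(\left(\frac{12277}{-6397} - \frac{6023}{-7839}\right) + 18675\right)} = 16987 - \frac{47024}{15335 \left(\left(12277 \left(- \frac{1}{6397}\right) - - \frac{6023}{7839}\right) + 18675\right)} = 16987 - \frac{47024}{15335 \left(\left(- \frac{12277}{6397} + \frac{6023}{7839}\right) + 18675\right)} = 16987 - \frac{47024}{15335 \left(- \frac{57710272}{50146083} + 18675\right)} = 16987 - \frac{47024}{15335 \cdot \frac{936420389753}{50146083}} = 16987 - \frac{47024}{\frac{14360006676862255}{50146083}} = 16987 - 47024 \cdot \frac{50146083}{14360006676862255} = 16987 - \frac{2358069406992}{14360006676862255} = \frac{243933431061789718693}{14360006676862255}$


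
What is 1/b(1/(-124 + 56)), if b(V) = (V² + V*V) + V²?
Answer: 4624/3 ≈ 1541.3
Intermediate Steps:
b(V) = 3*V² (b(V) = (V² + V²) + V² = 2*V² + V² = 3*V²)
1/b(1/(-124 + 56)) = 1/(3*(1/(-124 + 56))²) = 1/(3*(1/(-68))²) = 1/(3*(-1/68)²) = 1/(3*(1/4624)) = 1/(3/4624) = 4624/3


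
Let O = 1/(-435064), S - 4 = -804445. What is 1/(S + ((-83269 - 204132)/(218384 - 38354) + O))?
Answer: -2303663880/1853165352879571 ≈ -1.2431e-6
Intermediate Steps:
S = -804441 (S = 4 - 804445 = -804441)
O = -1/435064 ≈ -2.2985e-6
1/(S + ((-83269 - 204132)/(218384 - 38354) + O)) = 1/(-804441 + ((-83269 - 204132)/(218384 - 38354) - 1/435064)) = 1/(-804441 + (-287401/180030 - 1/435064)) = 1/(-804441 - 3677588491/2303663880) = 1/(-1853165352879571/2303663880) = -2303663880/1853165352879571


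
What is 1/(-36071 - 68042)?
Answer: -1/104113 ≈ -9.6049e-6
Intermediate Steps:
1/(-36071 - 68042) = 1/(-104113) = -1/104113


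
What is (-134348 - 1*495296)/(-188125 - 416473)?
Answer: 314822/302299 ≈ 1.0414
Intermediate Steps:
(-134348 - 1*495296)/(-188125 - 416473) = (-134348 - 495296)/(-604598) = -629644*(-1/604598) = 314822/302299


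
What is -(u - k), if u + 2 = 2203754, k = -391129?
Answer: -2594881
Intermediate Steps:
u = 2203752 (u = -2 + 2203754 = 2203752)
-(u - k) = -(2203752 - 1*(-391129)) = -(2203752 + 391129) = -1*2594881 = -2594881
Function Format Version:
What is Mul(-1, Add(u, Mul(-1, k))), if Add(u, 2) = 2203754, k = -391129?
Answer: -2594881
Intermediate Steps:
u = 2203752 (u = Add(-2, 2203754) = 2203752)
Mul(-1, Add(u, Mul(-1, k))) = Mul(-1, Add(2203752, Mul(-1, -391129))) = Mul(-1, Add(2203752, 391129)) = Mul(-1, 2594881) = -2594881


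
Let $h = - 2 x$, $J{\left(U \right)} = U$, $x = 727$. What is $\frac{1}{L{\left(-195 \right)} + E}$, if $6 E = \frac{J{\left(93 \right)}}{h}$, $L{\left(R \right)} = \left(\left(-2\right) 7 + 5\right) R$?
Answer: $\frac{2908}{5103509} \approx 0.0005698$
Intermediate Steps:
$L{\left(R \right)} = - 9 R$ ($L{\left(R \right)} = \left(-14 + 5\right) R = - 9 R$)
$h = -1454$ ($h = \left(-2\right) 727 = -1454$)
$E = - \frac{31}{2908}$ ($E = \frac{93 \frac{1}{-1454}}{6} = \frac{93 \left(- \frac{1}{1454}\right)}{6} = \frac{1}{6} \left(- \frac{93}{1454}\right) = - \frac{31}{2908} \approx -0.01066$)
$\frac{1}{L{\left(-195 \right)} + E} = \frac{1}{\left(-9\right) \left(-195\right) - \frac{31}{2908}} = \frac{1}{1755 - \frac{31}{2908}} = \frac{1}{\frac{5103509}{2908}} = \frac{2908}{5103509}$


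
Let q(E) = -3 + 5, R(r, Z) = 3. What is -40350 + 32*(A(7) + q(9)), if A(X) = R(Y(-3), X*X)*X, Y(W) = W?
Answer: -39614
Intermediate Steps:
A(X) = 3*X
q(E) = 2
-40350 + 32*(A(7) + q(9)) = -40350 + 32*(3*7 + 2) = -40350 + 32*(21 + 2) = -40350 + 32*23 = -40350 + 736 = -39614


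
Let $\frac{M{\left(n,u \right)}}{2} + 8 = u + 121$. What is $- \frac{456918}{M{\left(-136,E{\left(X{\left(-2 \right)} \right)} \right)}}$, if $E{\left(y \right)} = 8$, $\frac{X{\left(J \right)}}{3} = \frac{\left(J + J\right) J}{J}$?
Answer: $- \frac{20769}{11} \approx -1888.1$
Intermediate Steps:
$X{\left(J \right)} = 6 J$ ($X{\left(J \right)} = 3 \frac{\left(J + J\right) J}{J} = 3 \frac{2 J J}{J} = 3 \frac{2 J^{2}}{J} = 3 \cdot 2 J = 6 J$)
$M{\left(n,u \right)} = 226 + 2 u$ ($M{\left(n,u \right)} = -16 + 2 \left(u + 121\right) = -16 + 2 \left(121 + u\right) = -16 + \left(242 + 2 u\right) = 226 + 2 u$)
$- \frac{456918}{M{\left(-136,E{\left(X{\left(-2 \right)} \right)} \right)}} = - \frac{456918}{226 + 2 \cdot 8} = - \frac{456918}{226 + 16} = - \frac{456918}{242} = \left(-456918\right) \frac{1}{242} = - \frac{20769}{11}$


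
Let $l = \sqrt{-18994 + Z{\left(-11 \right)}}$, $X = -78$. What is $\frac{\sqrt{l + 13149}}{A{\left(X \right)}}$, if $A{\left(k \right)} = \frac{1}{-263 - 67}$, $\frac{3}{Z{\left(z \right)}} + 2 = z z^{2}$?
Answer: $- \frac{330 \sqrt{23364313461 + 1333 i \sqrt{33750233665}}}{1333} \approx -37841.0 - 198.31 i$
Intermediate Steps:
$Z{\left(z \right)} = \frac{3}{-2 + z^{3}}$ ($Z{\left(z \right)} = \frac{3}{-2 + z z^{2}} = \frac{3}{-2 + z^{3}}$)
$A{\left(k \right)} = - \frac{1}{330}$ ($A{\left(k \right)} = \frac{1}{-330} = - \frac{1}{330}$)
$l = \frac{i \sqrt{33750233665}}{1333}$ ($l = \sqrt{-18994 + \frac{3}{-2 + \left(-11\right)^{3}}} = \sqrt{-18994 + \frac{3}{-2 - 1331}} = \sqrt{-18994 + \frac{3}{-1333}} = \sqrt{-18994 + 3 \left(- \frac{1}{1333}\right)} = \sqrt{-18994 - \frac{3}{1333}} = \sqrt{- \frac{25319005}{1333}} = \frac{i \sqrt{33750233665}}{1333} \approx 137.82 i$)
$\frac{\sqrt{l + 13149}}{A{\left(X \right)}} = \frac{\sqrt{\frac{i \sqrt{33750233665}}{1333} + 13149}}{- \frac{1}{330}} = \sqrt{13149 + \frac{i \sqrt{33750233665}}{1333}} \left(-330\right) = - 330 \sqrt{13149 + \frac{i \sqrt{33750233665}}{1333}}$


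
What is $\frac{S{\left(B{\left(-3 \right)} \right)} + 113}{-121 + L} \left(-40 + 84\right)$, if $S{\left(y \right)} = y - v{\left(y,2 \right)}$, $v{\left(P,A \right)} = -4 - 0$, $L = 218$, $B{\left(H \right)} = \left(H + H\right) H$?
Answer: $\frac{5940}{97} \approx 61.237$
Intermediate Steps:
$B{\left(H \right)} = 2 H^{2}$ ($B{\left(H \right)} = 2 H H = 2 H^{2}$)
$v{\left(P,A \right)} = -4$ ($v{\left(P,A \right)} = -4 + 0 = -4$)
$S{\left(y \right)} = 4 + y$ ($S{\left(y \right)} = y - -4 = y + 4 = 4 + y$)
$\frac{S{\left(B{\left(-3 \right)} \right)} + 113}{-121 + L} \left(-40 + 84\right) = \frac{\left(4 + 2 \left(-3\right)^{2}\right) + 113}{-121 + 218} \left(-40 + 84\right) = \frac{\left(4 + 2 \cdot 9\right) + 113}{97} \cdot 44 = \left(\left(4 + 18\right) + 113\right) \frac{1}{97} \cdot 44 = \left(22 + 113\right) \frac{1}{97} \cdot 44 = 135 \cdot \frac{1}{97} \cdot 44 = \frac{135}{97} \cdot 44 = \frac{5940}{97}$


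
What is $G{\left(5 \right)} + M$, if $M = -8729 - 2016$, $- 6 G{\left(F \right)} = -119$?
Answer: $- \frac{64351}{6} \approx -10725.0$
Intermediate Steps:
$G{\left(F \right)} = \frac{119}{6}$ ($G{\left(F \right)} = \left(- \frac{1}{6}\right) \left(-119\right) = \frac{119}{6}$)
$M = -10745$
$G{\left(5 \right)} + M = \frac{119}{6} - 10745 = - \frac{64351}{6}$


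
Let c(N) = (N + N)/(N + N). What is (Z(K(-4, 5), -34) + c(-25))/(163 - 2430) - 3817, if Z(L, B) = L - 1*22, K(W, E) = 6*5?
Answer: -8653148/2267 ≈ -3817.0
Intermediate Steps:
K(W, E) = 30
Z(L, B) = -22 + L (Z(L, B) = L - 22 = -22 + L)
c(N) = 1 (c(N) = (2*N)/((2*N)) = (2*N)*(1/(2*N)) = 1)
(Z(K(-4, 5), -34) + c(-25))/(163 - 2430) - 3817 = ((-22 + 30) + 1)/(163 - 2430) - 3817 = (8 + 1)/(-2267) - 3817 = 9*(-1/2267) - 3817 = -9/2267 - 3817 = -8653148/2267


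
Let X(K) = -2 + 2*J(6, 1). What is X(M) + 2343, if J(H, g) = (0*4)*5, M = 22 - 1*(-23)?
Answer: 2341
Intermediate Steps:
M = 45 (M = 22 + 23 = 45)
J(H, g) = 0 (J(H, g) = 0*5 = 0)
X(K) = -2 (X(K) = -2 + 2*0 = -2 + 0 = -2)
X(M) + 2343 = -2 + 2343 = 2341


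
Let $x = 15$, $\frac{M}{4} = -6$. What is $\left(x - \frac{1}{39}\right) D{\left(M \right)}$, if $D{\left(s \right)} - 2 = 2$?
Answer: $\frac{2336}{39} \approx 59.897$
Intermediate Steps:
$M = -24$ ($M = 4 \left(-6\right) = -24$)
$D{\left(s \right)} = 4$ ($D{\left(s \right)} = 2 + 2 = 4$)
$\left(x - \frac{1}{39}\right) D{\left(M \right)} = \left(15 - \frac{1}{39}\right) 4 = \frac{584}{39} \cdot 4 = \frac{2336}{39}$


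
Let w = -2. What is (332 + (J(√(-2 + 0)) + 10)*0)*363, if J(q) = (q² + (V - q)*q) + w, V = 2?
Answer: 120516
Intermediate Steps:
J(q) = -2 + q² + q*(2 - q) (J(q) = (q² + (2 - q)*q) - 2 = (q² + q*(2 - q)) - 2 = -2 + q² + q*(2 - q))
(332 + (J(√(-2 + 0)) + 10)*0)*363 = (332 + ((-2 + 2*√(-2 + 0)) + 10)*0)*363 = (332 + ((-2 + 2*√(-2)) + 10)*0)*363 = (332 + ((-2 + 2*(I*√2)) + 10)*0)*363 = (332 + ((-2 + 2*I*√2) + 10)*0)*363 = (332 + (8 + 2*I*√2)*0)*363 = (332 + 0)*363 = 332*363 = 120516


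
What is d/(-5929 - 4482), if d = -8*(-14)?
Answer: -112/10411 ≈ -0.010758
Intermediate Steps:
d = 112
d/(-5929 - 4482) = 112/(-5929 - 4482) = 112/(-10411) = -1/10411*112 = -112/10411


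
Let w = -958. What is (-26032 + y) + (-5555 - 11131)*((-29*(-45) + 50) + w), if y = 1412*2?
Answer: -6647550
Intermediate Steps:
y = 2824
(-26032 + y) + (-5555 - 11131)*((-29*(-45) + 50) + w) = (-26032 + 2824) + (-5555 - 11131)*((-29*(-45) + 50) - 958) = -23208 - 16686*((1305 + 50) - 958) = -23208 - 16686*(1355 - 958) = -23208 - 16686*397 = -23208 - 6624342 = -6647550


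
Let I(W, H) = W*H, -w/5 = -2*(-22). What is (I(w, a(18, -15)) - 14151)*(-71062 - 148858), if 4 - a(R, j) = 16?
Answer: 2531499120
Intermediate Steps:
a(R, j) = -12 (a(R, j) = 4 - 1*16 = 4 - 16 = -12)
w = -220 (w = -(-10)*(-22) = -5*44 = -220)
I(W, H) = H*W
(I(w, a(18, -15)) - 14151)*(-71062 - 148858) = (-12*(-220) - 14151)*(-71062 - 148858) = (2640 - 14151)*(-219920) = -11511*(-219920) = 2531499120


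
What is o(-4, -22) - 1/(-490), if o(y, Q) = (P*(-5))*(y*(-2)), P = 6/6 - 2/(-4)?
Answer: -29399/490 ≈ -59.998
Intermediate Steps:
P = 3/2 (P = 6*(⅙) - 2*(-¼) = 1 + ½ = 3/2 ≈ 1.5000)
o(y, Q) = 15*y (o(y, Q) = ((3/2)*(-5))*(y*(-2)) = -(-15)*y = 15*y)
o(-4, -22) - 1/(-490) = 15*(-4) - 1/(-490) = -60 - 1*(-1/490) = -60 + 1/490 = -29399/490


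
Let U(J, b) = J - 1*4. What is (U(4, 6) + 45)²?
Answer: 2025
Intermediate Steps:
U(J, b) = -4 + J (U(J, b) = J - 4 = -4 + J)
(U(4, 6) + 45)² = ((-4 + 4) + 45)² = (0 + 45)² = 45² = 2025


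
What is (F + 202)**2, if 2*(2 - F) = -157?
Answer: 319225/4 ≈ 79806.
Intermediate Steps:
F = 161/2 (F = 2 - 1/2*(-157) = 2 + 157/2 = 161/2 ≈ 80.500)
(F + 202)**2 = (161/2 + 202)**2 = (565/2)**2 = 319225/4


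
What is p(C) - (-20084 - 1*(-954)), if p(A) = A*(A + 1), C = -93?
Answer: 27686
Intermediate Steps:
p(A) = A*(1 + A)
p(C) - (-20084 - 1*(-954)) = -93*(1 - 93) - (-20084 - 1*(-954)) = -93*(-92) - (-20084 + 954) = 8556 - 1*(-19130) = 8556 + 19130 = 27686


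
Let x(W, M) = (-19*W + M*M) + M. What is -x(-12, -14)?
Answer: -410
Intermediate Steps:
x(W, M) = M + M² - 19*W (x(W, M) = (-19*W + M²) + M = (M² - 19*W) + M = M + M² - 19*W)
-x(-12, -14) = -(-14 + (-14)² - 19*(-12)) = -(-14 + 196 + 228) = -1*410 = -410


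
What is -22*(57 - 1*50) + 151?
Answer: -3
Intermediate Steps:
-22*(57 - 1*50) + 151 = -22*(57 - 50) + 151 = -22*7 + 151 = -154 + 151 = -3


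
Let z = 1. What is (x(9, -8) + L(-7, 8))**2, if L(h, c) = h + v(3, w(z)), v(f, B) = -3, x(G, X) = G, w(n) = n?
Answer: 1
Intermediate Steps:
L(h, c) = -3 + h (L(h, c) = h - 3 = -3 + h)
(x(9, -8) + L(-7, 8))**2 = (9 + (-3 - 7))**2 = (9 - 10)**2 = (-1)**2 = 1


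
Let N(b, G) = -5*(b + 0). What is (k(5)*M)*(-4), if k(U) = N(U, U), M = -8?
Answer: -800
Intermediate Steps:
N(b, G) = -5*b
k(U) = -5*U
(k(5)*M)*(-4) = (-5*5*(-8))*(-4) = -25*(-8)*(-4) = 200*(-4) = -800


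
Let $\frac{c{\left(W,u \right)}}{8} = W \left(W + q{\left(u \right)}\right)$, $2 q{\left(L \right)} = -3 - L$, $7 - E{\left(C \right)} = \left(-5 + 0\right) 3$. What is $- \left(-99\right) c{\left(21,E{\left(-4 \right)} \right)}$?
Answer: $141372$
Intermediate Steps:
$E{\left(C \right)} = 22$ ($E{\left(C \right)} = 7 - \left(-5 + 0\right) 3 = 7 - \left(-5\right) 3 = 7 - -15 = 7 + 15 = 22$)
$q{\left(L \right)} = - \frac{3}{2} - \frac{L}{2}$ ($q{\left(L \right)} = \frac{-3 - L}{2} = - \frac{3}{2} - \frac{L}{2}$)
$c{\left(W,u \right)} = 8 W \left(- \frac{3}{2} + W - \frac{u}{2}\right)$ ($c{\left(W,u \right)} = 8 W \left(W - \left(\frac{3}{2} + \frac{u}{2}\right)\right) = 8 W \left(- \frac{3}{2} + W - \frac{u}{2}\right)$)
$- \left(-99\right) c{\left(21,E{\left(-4 \right)} \right)} = - \left(-99\right) 4 \cdot 21 \left(-3 - 22 + 2 \cdot 21\right) = - \left(-99\right) 4 \cdot 21 \left(-3 - 22 + 42\right) = - \left(-99\right) 4 \cdot 21 \cdot 17 = - \left(-99\right) 1428 = \left(-1\right) \left(-141372\right) = 141372$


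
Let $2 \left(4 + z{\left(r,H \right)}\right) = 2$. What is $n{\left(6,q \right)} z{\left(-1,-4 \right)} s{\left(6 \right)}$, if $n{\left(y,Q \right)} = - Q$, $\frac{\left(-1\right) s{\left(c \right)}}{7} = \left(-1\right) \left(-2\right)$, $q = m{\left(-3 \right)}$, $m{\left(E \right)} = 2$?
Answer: $-84$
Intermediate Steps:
$q = 2$
$s{\left(c \right)} = -14$ ($s{\left(c \right)} = - 7 \left(\left(-1\right) \left(-2\right)\right) = \left(-7\right) 2 = -14$)
$z{\left(r,H \right)} = -3$ ($z{\left(r,H \right)} = -4 + \frac{1}{2} \cdot 2 = -4 + 1 = -3$)
$n{\left(6,q \right)} z{\left(-1,-4 \right)} s{\left(6 \right)} = \left(-1\right) 2 \left(-3\right) \left(-14\right) = \left(-2\right) \left(-3\right) \left(-14\right) = 6 \left(-14\right) = -84$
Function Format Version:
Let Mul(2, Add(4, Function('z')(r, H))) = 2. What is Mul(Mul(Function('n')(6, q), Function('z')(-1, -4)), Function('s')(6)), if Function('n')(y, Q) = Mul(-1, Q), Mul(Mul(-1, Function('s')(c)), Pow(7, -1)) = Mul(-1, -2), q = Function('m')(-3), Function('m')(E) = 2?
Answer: -84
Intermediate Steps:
q = 2
Function('s')(c) = -14 (Function('s')(c) = Mul(-7, Mul(-1, -2)) = Mul(-7, 2) = -14)
Function('z')(r, H) = -3 (Function('z')(r, H) = Add(-4, Mul(Rational(1, 2), 2)) = Add(-4, 1) = -3)
Mul(Mul(Function('n')(6, q), Function('z')(-1, -4)), Function('s')(6)) = Mul(Mul(Mul(-1, 2), -3), -14) = Mul(Mul(-2, -3), -14) = Mul(6, -14) = -84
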